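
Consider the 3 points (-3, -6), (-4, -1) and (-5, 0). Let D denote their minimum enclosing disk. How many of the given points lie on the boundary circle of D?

2

Call the three points A, B, C in the order given.
Side lengths²: AB² = 26, AC² = 40, BC² = 2.
Since AC² = 40 ≥ 26 + 2 = 28, the angle opposite AC is not acute, so the smallest enclosing circle has AC as diameter.
Centre = midpoint of AC = (-4, -3), r² = 40/4 = 10.
The points at distance exactly r from the centre are (-3, -6), (-5, 0) — 2 points.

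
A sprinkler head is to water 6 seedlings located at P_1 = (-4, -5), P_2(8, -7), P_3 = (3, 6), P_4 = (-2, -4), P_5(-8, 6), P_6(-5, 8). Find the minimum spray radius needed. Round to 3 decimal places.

The farthest pair is P_2–P_5 with squared distance 425. The circle on this segment as diameter has centre (0, -0.5) and r² = 425/4 = 106.25.
Check P_1: distance² to centre = 36.25 ≤ 106.25, so it lies inside.
All remaining points lie in this disk, and no smaller disk contains both endpoints, so this is the minimum enclosing circle.
r = √(106.25) ≈ 10.308.

10.308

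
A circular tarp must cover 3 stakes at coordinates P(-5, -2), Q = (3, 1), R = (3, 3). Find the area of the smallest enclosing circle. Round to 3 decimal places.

Side lengths²: PQ² = 73, PR² = 89, QR² = 4.
Since PR² = 89 ≥ 73 + 4 = 77, the angle opposite PR is not acute, so the smallest enclosing circle has PR as diameter.
Centre = midpoint of PR = (-1, 0.5), r² = 89/4 = 22.25.
Area = π·r² = π·22.25 ≈ 69.900.

69.900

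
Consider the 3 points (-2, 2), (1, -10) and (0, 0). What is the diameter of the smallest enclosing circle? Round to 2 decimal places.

Call the three points A, B, C in the order given.
Side lengths²: AB² = 153, AC² = 8, BC² = 101.
Since AB² = 153 ≥ 101 + 8 = 109, the angle opposite AB is not acute, so the smallest enclosing circle has AB as diameter.
Centre = midpoint of AB = (-0.5, -4), r² = 153/4 = 38.25.
Diameter = 2r = 2√(38.25) ≈ 12.37.

12.37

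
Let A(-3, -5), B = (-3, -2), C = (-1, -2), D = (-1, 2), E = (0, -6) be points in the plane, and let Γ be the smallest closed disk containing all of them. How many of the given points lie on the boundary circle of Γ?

By Welzl's lemma the MEC is supported by two points (diametrically opposite) or three points (on a circumcircle).
The farthest pair is D–E with squared distance 65. The circle on this segment as diameter has centre (-0.5, -2) and r² = 65/4 = 16.25.
Check A: distance² to centre = 15.25 ≤ 16.25, so it lies inside.
All remaining points lie in this disk, and no smaller disk contains both endpoints, so this is the minimum enclosing circle.
The points at distance exactly r from the centre are D, E — 2 points.

2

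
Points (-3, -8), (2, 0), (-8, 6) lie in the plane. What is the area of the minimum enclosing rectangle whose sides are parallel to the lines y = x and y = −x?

123.5

In coordinates u = x + y, v = x − y the rectangle is axis-aligned; the map (x,y)→(u,v) scales areas by 2.
u-values: -11, 2, -2; range = 2 − (-11) = 13.
v-values: 5, 2, -14; range = 5 − (-14) = 19.
Area = (13 × 19) / 2 = 123.5.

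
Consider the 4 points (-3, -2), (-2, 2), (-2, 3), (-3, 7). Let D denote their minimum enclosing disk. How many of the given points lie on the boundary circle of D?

2

A smallest enclosing disk is always determined by at most three of the input points on its boundary.
The farthest pair is (-3, -2)–(-3, 7) with squared distance 81. The circle on this segment as diameter has centre (-3, 2.5) and r² = 81/4 = 20.25.
Check (-2, 2): distance² to centre = 1.25 ≤ 20.25, so it lies inside.
All remaining points lie in this disk, and no smaller disk contains both endpoints, so this is the minimum enclosing circle.
The points at distance exactly r from the centre are (-3, -2), (-3, 7) — 2 points.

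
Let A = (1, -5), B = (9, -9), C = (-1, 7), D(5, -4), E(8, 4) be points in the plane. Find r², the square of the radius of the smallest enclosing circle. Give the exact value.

A smallest enclosing disk is always determined by at most three of the input points on its boundary.
The farthest pair is B–C with squared distance 356. The circle on this segment as diameter has centre (4, -1) and r² = 356/4 = 89.
Check A: distance² to centre = 25 ≤ 89, so it lies inside.
All remaining points lie in this disk, and no smaller disk contains both endpoints, so this is the minimum enclosing circle.

89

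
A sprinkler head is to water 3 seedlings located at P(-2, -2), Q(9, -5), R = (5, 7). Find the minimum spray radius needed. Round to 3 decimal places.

Side lengths²: PQ² = 130, PR² = 130, QR² = 160.
Since QR² = 160 < 130 + 130 = 260, the triangle is acute, so the smallest enclosing circle is the circumcircle.
Circumcentre = (4.5, 1/6), r² = 845/18.
r = √(845/18) ≈ 6.852.

6.852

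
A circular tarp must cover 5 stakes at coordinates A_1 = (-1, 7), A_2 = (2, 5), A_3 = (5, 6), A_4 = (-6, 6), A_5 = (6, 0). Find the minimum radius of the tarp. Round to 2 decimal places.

6.71

The minimum enclosing circle of a finite set is fixed by two of the points (as a diameter) or three (as a circumcircle).
The farthest pair is A_4–A_5 with squared distance 180. The circle on this segment as diameter has centre (0, 3) and r² = 180/4 = 45.
Check A_1: distance² to centre = 17 ≤ 45, so it lies inside.
All remaining points lie in this disk, and no smaller disk contains both endpoints, so this is the minimum enclosing circle.
r = √45 ≈ 6.71.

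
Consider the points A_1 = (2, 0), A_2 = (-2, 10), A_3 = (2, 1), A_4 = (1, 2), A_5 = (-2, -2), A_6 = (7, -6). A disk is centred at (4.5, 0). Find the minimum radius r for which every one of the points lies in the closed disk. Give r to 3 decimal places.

11.927

The required radius is the distance from (4.5, 0) to the farthest point.
Squared distances: 6.25, 142.25, 7.25, 16.25, 46.25, 42.25.
Maximum is 142.25, attained at A_2.
r = √(142.25) ≈ 11.927.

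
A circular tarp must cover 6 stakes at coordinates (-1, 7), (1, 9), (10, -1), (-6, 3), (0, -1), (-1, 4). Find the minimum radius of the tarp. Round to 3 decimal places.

8.246

The farthest pair is (10, -1)–(-6, 3) with squared distance 272. The circle on this segment as diameter has centre (2, 1) and r² = 272/4 = 68.
Check (-1, 7): distance² to centre = 45 ≤ 68, so it lies inside.
All remaining points lie in this disk, and no smaller disk contains both endpoints, so this is the minimum enclosing circle.
r = √68 ≈ 8.246.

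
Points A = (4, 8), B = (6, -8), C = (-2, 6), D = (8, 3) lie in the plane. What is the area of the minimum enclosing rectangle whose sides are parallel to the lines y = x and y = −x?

154

In coordinates u = x + y, v = x − y the rectangle is axis-aligned; the map (x,y)→(u,v) scales areas by 2.
u-values: 12, -2, 4, 11; range = 12 − (-2) = 14.
v-values: -4, 14, -8, 5; range = 14 − (-8) = 22.
Area = (14 × 22) / 2 = 154.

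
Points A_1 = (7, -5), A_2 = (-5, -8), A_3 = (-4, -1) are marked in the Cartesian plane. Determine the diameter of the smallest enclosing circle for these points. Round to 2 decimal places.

Side lengths²: A_1A_2² = 153, A_1A_3² = 137, A_2A_3² = 50.
Since A_1A_2² = 153 < 137 + 50 = 187, the triangle is acute, so the smallest enclosing circle is the circumcircle.
Circumcentre = (37/54, -283/54), r² = 58225/1458.
Diameter = 2r = 2√(58225/1458) ≈ 12.64.

12.64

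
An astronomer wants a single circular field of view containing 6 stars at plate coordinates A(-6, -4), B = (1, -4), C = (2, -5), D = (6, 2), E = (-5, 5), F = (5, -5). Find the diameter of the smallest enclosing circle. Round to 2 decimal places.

14.14

The minimum enclosing circle of a finite set is fixed by two of the points (as a diameter) or three (as a circumcircle).
The minimum enclosing circle is determined by three boundary points: A, E, F.
Their circumcentre is (-0.1, -0.1) with r² = 50.02.
The farthest remaining point D is at distance² 41.62 ≤ 50.02.
Diameter = 2r = 2√(50.02) ≈ 14.14.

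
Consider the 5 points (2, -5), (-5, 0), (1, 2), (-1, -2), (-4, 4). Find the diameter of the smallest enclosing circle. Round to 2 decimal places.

10.82

The minimum enclosing circle of a finite set is fixed by two of the points (as a diameter) or three (as a circumcircle).
The farthest pair is (2, -5)–(-4, 4) with squared distance 117. The circle on this segment as diameter has centre (-1, -0.5) and r² = 117/4 = 29.25.
Check (-5, 0): distance² to centre = 16.25 ≤ 29.25, so it lies inside.
All remaining points lie in this disk, and no smaller disk contains both endpoints, so this is the minimum enclosing circle.
Diameter = 2r = 2√(29.25) ≈ 10.82.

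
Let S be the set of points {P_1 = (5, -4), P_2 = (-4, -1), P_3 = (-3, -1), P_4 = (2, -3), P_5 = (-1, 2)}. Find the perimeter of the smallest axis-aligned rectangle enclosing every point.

30

Width = max x − min x = 5 − (-4) = 9.
Height = max y − min y = 2 − (-4) = 6.
Perimeter = 2(9 + 6) = 30.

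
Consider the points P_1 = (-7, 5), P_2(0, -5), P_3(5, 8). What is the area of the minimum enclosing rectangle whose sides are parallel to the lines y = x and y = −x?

In coordinates u = x + y, v = x − y the rectangle is axis-aligned; the map (x,y)→(u,v) scales areas by 2.
u-values: -2, -5, 13; range = 13 − (-5) = 18.
v-values: -12, 5, -3; range = 5 − (-12) = 17.
Area = (18 × 17) / 2 = 153.

153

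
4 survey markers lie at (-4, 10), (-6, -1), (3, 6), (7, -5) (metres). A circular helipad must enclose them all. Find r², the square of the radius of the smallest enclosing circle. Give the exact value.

86.5

By Welzl's lemma the MEC is supported by two points (diametrically opposite) or three points (on a circumcircle).
The farthest pair is (-4, 10)–(7, -5) with squared distance 346. The circle on this segment as diameter has centre (1.5, 2.5) and r² = 346/4 = 86.5.
Check (-6, -1): distance² to centre = 68.5 ≤ 86.5, so it lies inside.
All remaining points lie in this disk, and no smaller disk contains both endpoints, so this is the minimum enclosing circle.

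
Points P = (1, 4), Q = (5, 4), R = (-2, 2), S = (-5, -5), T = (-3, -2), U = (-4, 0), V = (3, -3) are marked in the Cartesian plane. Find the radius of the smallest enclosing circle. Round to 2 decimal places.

6.73

By Welzl's lemma the MEC is supported by two points (diametrically opposite) or three points (on a circumcircle).
The farthest pair is Q–S with squared distance 181. The circle on this segment as diameter has centre (0, -0.5) and r² = 181/4 = 45.25.
Check P: distance² to centre = 21.25 ≤ 45.25, so it lies inside.
All remaining points lie in this disk, and no smaller disk contains both endpoints, so this is the minimum enclosing circle.
r = √(45.25) ≈ 6.73.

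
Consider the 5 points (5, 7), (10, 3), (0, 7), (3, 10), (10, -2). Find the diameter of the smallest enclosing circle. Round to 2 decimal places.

13.91

By Welzl's lemma the MEC is supported by two points (diametrically opposite) or three points (on a circumcircle).
The minimum enclosing circle is determined by three boundary points: (0, 7), (3, 10), (10, -2).
Their circumcentre is (235/38, 145/38) with r² = 34933/722.
The farthest remaining point (10, 3) is at distance² 10993/722 ≤ 34933/722.
Diameter = 2r = 2√(34933/722) ≈ 13.91.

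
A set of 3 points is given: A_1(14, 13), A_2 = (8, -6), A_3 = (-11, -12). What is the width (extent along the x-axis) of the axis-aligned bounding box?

25

max x = 14, min x = -11, so width = 25.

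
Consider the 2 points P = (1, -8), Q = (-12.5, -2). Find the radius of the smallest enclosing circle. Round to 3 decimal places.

7.387

The smallest circle enclosing two points has them as diameter endpoints.
Centre = midpoint = (-5.75, -5); r² = |PQ|²/4 = 218.25/4 = 54.5625.
r = √(54.5625) ≈ 7.387.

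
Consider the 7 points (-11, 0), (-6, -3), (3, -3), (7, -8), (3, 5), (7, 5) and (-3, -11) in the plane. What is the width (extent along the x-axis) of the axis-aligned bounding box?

18

max x = 7, min x = -11, so width = 18.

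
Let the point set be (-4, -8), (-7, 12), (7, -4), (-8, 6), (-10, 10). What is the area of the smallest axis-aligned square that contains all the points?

400

The bounding box has width 17 and height 20.
An axis-aligned square enclosing the set must have side ≥ max(width, height).
So the minimum side is max(17, 20) = 20.
Area = 20² = 400.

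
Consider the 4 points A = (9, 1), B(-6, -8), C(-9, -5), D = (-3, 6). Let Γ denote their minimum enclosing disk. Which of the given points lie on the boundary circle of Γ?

A, C

The minimum enclosing circle of a finite set is fixed by two of the points (as a diameter) or three (as a circumcircle).
The farthest pair is A–C with squared distance 360. The circle on this segment as diameter has centre (0, -2) and r² = 360/4 = 90.
Check B: distance² to centre = 72 ≤ 90, so it lies inside.
All remaining points lie in this disk, and no smaller disk contains both endpoints, so this is the minimum enclosing circle.
The points at distance exactly r from the centre are A, C — 2 points.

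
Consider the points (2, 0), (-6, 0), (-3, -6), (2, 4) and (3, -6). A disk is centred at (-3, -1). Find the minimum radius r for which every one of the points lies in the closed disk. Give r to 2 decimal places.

7.81

The required radius is the distance from (-3, -1) to the farthest point.
Squared distances: 26, 10, 25, 50, 61.
Maximum is 61, attained at (3, -6).
r = √61 ≈ 7.81.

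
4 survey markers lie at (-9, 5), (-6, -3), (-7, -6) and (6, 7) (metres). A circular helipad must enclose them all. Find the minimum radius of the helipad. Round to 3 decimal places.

9.203

By Welzl's lemma the MEC is supported by two points (diametrically opposite) or three points (on a circumcircle).
The minimum enclosing circle is determined by three boundary points: (-9, 5), (-7, -6), (6, 7).
Their circumcentre is (-21/26, 21/26) with r² = 28625/338.
The farthest remaining point (-6, -3) is at distance² 14013/338 ≤ 28625/338.
r = √(28625/338) ≈ 9.203.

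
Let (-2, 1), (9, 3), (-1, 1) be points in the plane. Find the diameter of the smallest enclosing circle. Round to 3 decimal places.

11.180

Call the three points A, B, C in the order given.
Side lengths²: AB² = 125, AC² = 1, BC² = 104.
Since AB² = 125 ≥ 104 + 1 = 105, the angle opposite AB is not acute, so the smallest enclosing circle has AB as diameter.
Centre = midpoint of AB = (3.5, 2), r² = 125/4 = 31.25.
Diameter = 2r = 2√(31.25) ≈ 11.180.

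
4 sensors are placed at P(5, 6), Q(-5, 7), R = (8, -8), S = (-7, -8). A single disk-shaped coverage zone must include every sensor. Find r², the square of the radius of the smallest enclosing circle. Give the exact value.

A smallest enclosing disk is always determined by at most three of the input points on its boundary.
The minimum enclosing circle is determined by three boundary points: Q, R, S.
Their circumcentre is (0.5, -41/30) with r² = 45113/450.
The farthest remaining point P is at distance² 33533/450 ≤ 45113/450.

45113/450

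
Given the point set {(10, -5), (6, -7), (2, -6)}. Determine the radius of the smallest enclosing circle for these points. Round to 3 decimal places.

4.031

Call the three points A, B, C in the order given.
Side lengths²: AB² = 20, AC² = 65, BC² = 17.
Since AC² = 65 ≥ 20 + 17 = 37, the angle opposite AC is not acute, so the smallest enclosing circle has AC as diameter.
Centre = midpoint of AC = (6, -5.5), r² = 65/4 = 16.25.
r = √(16.25) ≈ 4.031.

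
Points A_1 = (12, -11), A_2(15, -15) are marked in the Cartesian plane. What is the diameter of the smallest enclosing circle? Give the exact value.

The smallest circle enclosing two points has them as diameter endpoints.
Centre = midpoint = (13.5, -13); r² = |A_1A_2|²/4 = 25/4 = 6.25.
Diameter = 2r = 2√(6.25) = 5.

5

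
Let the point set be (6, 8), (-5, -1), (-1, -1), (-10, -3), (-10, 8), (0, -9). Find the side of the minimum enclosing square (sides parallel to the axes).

The bounding box has width 16 and height 17.
An axis-aligned square enclosing the set must have side ≥ max(width, height).
So the minimum side is max(16, 17) = 17.

17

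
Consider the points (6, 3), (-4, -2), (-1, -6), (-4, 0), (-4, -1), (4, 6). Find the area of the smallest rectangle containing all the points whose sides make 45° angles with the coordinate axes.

In coordinates u = x + y, v = x − y the rectangle is axis-aligned; the map (x,y)→(u,v) scales areas by 2.
u-values: 9, -6, -7, -4, -5, 10; range = 10 − (-7) = 17.
v-values: 3, -2, 5, -4, -3, -2; range = 5 − (-4) = 9.
Area = (17 × 9) / 2 = 76.5.

76.5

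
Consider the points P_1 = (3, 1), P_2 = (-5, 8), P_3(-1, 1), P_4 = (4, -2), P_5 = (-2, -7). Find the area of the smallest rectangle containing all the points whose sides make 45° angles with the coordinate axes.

123.5

In coordinates u = x + y, v = x − y the rectangle is axis-aligned; the map (x,y)→(u,v) scales areas by 2.
u-values: 4, 3, 0, 2, -9; range = 4 − (-9) = 13.
v-values: 2, -13, -2, 6, 5; range = 6 − (-13) = 19.
Area = (13 × 19) / 2 = 123.5.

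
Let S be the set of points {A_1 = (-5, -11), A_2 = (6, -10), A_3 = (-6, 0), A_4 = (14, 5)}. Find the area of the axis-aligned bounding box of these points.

320

x ranges over [-6, 14], width 20.
y ranges over [-11, 5], height 16.
Area = 20 × 16 = 320.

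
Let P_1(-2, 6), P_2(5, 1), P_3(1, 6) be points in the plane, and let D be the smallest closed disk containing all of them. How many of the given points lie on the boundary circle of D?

Side lengths²: P_1P_2² = 74, P_1P_3² = 9, P_2P_3² = 41.
Since P_1P_2² = 74 ≥ 41 + 9 = 50, the angle opposite P_1P_2 is not acute, so the smallest enclosing circle has P_1P_2 as diameter.
Centre = midpoint of P_1P_2 = (1.5, 3.5), r² = 74/4 = 18.5.
The points at distance exactly r from the centre are P_1, P_2 — 2 points.

2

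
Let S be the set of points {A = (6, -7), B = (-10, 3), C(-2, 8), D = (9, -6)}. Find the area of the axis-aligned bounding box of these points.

x ranges over [-10, 9], width 19.
y ranges over [-7, 8], height 15.
Area = 19 × 15 = 285.

285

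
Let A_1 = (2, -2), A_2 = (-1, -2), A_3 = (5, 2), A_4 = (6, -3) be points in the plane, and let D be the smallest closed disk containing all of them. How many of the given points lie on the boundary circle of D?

By Welzl's lemma the MEC is supported by two points (diametrically opposite) or three points (on a circumcircle).
The minimum enclosing circle is determined by three boundary points: A_2, A_3, A_4.
Their circumcentre is (46/17, -18/17) with r² = 4225/289.
The farthest remaining point A_1 is at distance² 400/289 ≤ 4225/289.
The points at distance exactly r from the centre are A_2, A_3, A_4 — 3 points.

3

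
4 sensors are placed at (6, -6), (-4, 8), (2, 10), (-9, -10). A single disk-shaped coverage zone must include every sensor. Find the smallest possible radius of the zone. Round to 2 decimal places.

By Welzl's lemma the MEC is supported by two points (diametrically opposite) or three points (on a circumcircle).
The farthest pair is (2, 10)–(-9, -10) with squared distance 521. The circle on this segment as diameter has centre (-3.5, 0) and r² = 521/4 = 130.25.
Check (6, -6): distance² to centre = 126.25 ≤ 130.25, so it lies inside.
All remaining points lie in this disk, and no smaller disk contains both endpoints, so this is the minimum enclosing circle.
r = √(130.25) ≈ 11.41.

11.41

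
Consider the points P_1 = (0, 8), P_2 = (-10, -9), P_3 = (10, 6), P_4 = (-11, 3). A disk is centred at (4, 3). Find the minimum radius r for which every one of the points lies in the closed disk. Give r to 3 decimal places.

18.439

The required radius is the distance from (4, 3) to the farthest point.
Squared distances: 41, 340, 45, 225.
Maximum is 340, attained at P_2.
r = √340 ≈ 18.439.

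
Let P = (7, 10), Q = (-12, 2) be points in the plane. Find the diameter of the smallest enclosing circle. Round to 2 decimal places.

The smallest circle enclosing two points has them as diameter endpoints.
Centre = midpoint = (-2.5, 6); r² = |PQ|²/4 = 425/4 = 106.25.
Diameter = 2r = 2√(106.25) ≈ 20.62.

20.62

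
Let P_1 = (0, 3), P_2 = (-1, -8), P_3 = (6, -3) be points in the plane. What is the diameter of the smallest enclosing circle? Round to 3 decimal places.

11.198

Side lengths²: P_1P_2² = 122, P_1P_3² = 72, P_2P_3² = 74.
Since P_1P_2² = 122 < 74 + 72 = 146, the triangle is acute, so the smallest enclosing circle is the circumcircle.
Circumcentre = (5/12, -31/12), r² = 2257/72.
Diameter = 2r = 2√(2257/72) ≈ 11.198.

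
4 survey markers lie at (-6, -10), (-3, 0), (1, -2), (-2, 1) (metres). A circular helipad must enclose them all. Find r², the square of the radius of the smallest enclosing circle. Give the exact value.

34.25

By Welzl's lemma the MEC is supported by two points (diametrically opposite) or three points (on a circumcircle).
The farthest pair is (-6, -10)–(-2, 1) with squared distance 137. The circle on this segment as diameter has centre (-4, -4.5) and r² = 137/4 = 34.25.
Check (-3, 0): distance² to centre = 21.25 ≤ 34.25, so it lies inside.
All remaining points lie in this disk, and no smaller disk contains both endpoints, so this is the minimum enclosing circle.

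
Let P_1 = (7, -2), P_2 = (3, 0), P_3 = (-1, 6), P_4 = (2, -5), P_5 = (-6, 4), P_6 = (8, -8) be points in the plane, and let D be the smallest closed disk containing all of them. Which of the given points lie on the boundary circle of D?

P_5, P_6

The farthest pair is P_5–P_6 with squared distance 340. The circle on this segment as diameter has centre (1, -2) and r² = 340/4 = 85.
Check P_1: distance² to centre = 36 ≤ 85, so it lies inside.
All remaining points lie in this disk, and no smaller disk contains both endpoints, so this is the minimum enclosing circle.
The points at distance exactly r from the centre are P_5, P_6 — 2 points.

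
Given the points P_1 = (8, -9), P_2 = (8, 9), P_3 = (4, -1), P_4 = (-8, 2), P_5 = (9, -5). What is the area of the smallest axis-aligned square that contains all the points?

The bounding box has width 17 and height 18.
An axis-aligned square enclosing the set must have side ≥ max(width, height).
So the minimum side is max(17, 18) = 18.
Area = 18² = 324.

324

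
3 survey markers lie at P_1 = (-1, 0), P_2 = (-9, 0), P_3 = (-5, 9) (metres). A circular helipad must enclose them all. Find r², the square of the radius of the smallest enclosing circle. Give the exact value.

Side lengths²: P_1P_2² = 64, P_1P_3² = 97, P_2P_3² = 97.
Since P_2P_3² = 97 < 97 + 64 = 161, the triangle is acute, so the smallest enclosing circle is the circumcircle.
Circumcentre = (-5, 65/18), r² = 9409/324.

9409/324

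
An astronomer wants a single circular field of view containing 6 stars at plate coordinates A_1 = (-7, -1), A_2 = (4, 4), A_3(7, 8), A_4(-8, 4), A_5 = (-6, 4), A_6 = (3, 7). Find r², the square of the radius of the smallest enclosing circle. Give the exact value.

69.25

The farthest pair is A_1–A_3 with squared distance 277. The circle on this segment as diameter has centre (0, 3.5) and r² = 277/4 = 69.25.
Check A_2: distance² to centre = 16.25 ≤ 69.25, so it lies inside.
All remaining points lie in this disk, and no smaller disk contains both endpoints, so this is the minimum enclosing circle.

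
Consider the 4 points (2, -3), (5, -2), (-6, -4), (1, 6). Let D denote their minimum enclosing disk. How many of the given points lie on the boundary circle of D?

3

By Welzl's lemma the MEC is supported by two points (diametrically opposite) or three points (on a circumcircle).
The minimum enclosing circle is determined by three boundary points: (5, -2), (-6, -4), (1, 6).
Their circumcentre is (-25/24, -1/48) with r² = 93125/2304.
The farthest remaining point (2, -3) is at distance² 41765/2304 ≤ 93125/2304.
The points at distance exactly r from the centre are (5, -2), (-6, -4), (1, 6) — 3 points.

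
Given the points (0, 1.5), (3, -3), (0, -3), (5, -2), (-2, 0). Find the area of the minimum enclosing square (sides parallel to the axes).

49

The bounding box has width 7 and height 4.5.
An axis-aligned square enclosing the set must have side ≥ max(width, height).
So the minimum side is max(7, 4.5) = 7.
Area = 7² = 49.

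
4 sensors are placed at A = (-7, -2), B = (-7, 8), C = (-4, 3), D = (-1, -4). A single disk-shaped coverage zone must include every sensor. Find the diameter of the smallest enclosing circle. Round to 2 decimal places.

The minimum enclosing circle of a finite set is fixed by two of the points (as a diameter) or three (as a circumcircle).
The farthest pair is B–D with squared distance 180. The circle on this segment as diameter has centre (-4, 2) and r² = 180/4 = 45.
Check A: distance² to centre = 25 ≤ 45, so it lies inside.
All remaining points lie in this disk, and no smaller disk contains both endpoints, so this is the minimum enclosing circle.
Diameter = 2r = 2√45 ≈ 13.42.

13.42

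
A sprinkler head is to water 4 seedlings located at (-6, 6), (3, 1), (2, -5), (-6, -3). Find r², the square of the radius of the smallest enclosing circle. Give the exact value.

46.25

The farthest pair is (-6, 6)–(2, -5) with squared distance 185. The circle on this segment as diameter has centre (-2, 0.5) and r² = 185/4 = 46.25.
Check (3, 1): distance² to centre = 25.25 ≤ 46.25, so it lies inside.
All remaining points lie in this disk, and no smaller disk contains both endpoints, so this is the minimum enclosing circle.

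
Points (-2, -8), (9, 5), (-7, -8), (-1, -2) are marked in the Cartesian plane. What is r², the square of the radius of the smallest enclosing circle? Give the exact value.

A smallest enclosing disk is always determined by at most three of the input points on its boundary.
The farthest pair is (9, 5)–(-7, -8) with squared distance 425. The circle on this segment as diameter has centre (1, -1.5) and r² = 425/4 = 106.25.
Check (-2, -8): distance² to centre = 51.25 ≤ 106.25, so it lies inside.
All remaining points lie in this disk, and no smaller disk contains both endpoints, so this is the minimum enclosing circle.

106.25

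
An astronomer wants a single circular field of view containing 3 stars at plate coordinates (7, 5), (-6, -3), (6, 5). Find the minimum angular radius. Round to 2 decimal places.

Call the three points A, B, C in the order given.
Side lengths²: AB² = 233, AC² = 1, BC² = 208.
Since AB² = 233 ≥ 208 + 1 = 209, the angle opposite AB is not acute, so the smallest enclosing circle has AB as diameter.
Centre = midpoint of AB = (0.5, 1), r² = 233/4 = 58.25.
r = √(58.25) ≈ 7.63.

7.63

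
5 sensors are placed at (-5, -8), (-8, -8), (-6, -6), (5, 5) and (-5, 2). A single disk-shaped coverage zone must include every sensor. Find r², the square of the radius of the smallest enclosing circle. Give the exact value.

84.5

The minimum enclosing circle of a finite set is fixed by two of the points (as a diameter) or three (as a circumcircle).
The farthest pair is (-8, -8)–(5, 5) with squared distance 338. The circle on this segment as diameter has centre (-1.5, -1.5) and r² = 338/4 = 84.5.
Check (-5, -8): distance² to centre = 54.5 ≤ 84.5, so it lies inside.
All remaining points lie in this disk, and no smaller disk contains both endpoints, so this is the minimum enclosing circle.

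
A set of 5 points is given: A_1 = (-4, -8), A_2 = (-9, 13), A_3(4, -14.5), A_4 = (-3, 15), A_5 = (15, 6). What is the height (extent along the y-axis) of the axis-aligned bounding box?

29.5

max y = 15, min y = -14.5, so height = 29.5.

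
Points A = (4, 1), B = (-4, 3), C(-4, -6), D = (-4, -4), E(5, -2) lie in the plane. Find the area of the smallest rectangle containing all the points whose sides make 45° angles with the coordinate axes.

In coordinates u = x + y, v = x − y the rectangle is axis-aligned; the map (x,y)→(u,v) scales areas by 2.
u-values: 5, -1, -10, -8, 3; range = 5 − (-10) = 15.
v-values: 3, -7, 2, 0, 7; range = 7 − (-7) = 14.
Area = (15 × 14) / 2 = 105.

105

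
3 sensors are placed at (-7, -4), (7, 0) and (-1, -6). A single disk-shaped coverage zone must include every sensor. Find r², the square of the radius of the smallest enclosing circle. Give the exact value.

53

Call the three points A, B, C in the order given.
Side lengths²: AB² = 212, AC² = 40, BC² = 100.
Since AB² = 212 ≥ 100 + 40 = 140, the angle opposite AB is not acute, so the smallest enclosing circle has AB as diameter.
Centre = midpoint of AB = (0, -2), r² = 212/4 = 53.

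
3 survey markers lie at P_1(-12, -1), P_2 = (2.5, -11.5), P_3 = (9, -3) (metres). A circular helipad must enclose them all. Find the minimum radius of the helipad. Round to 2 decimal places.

10.55

Side lengths²: P_1P_2² = 320.5, P_1P_3² = 445, P_2P_3² = 114.5.
Since P_1P_3² = 445 ≥ 320.5 + 114.5 = 435, the angle opposite P_1P_3 is not acute, so the smallest enclosing circle has P_1P_3 as diameter.
Centre = midpoint of P_1P_3 = (-1.5, -2), r² = 445/4 = 111.25.
r = √(111.25) ≈ 10.55.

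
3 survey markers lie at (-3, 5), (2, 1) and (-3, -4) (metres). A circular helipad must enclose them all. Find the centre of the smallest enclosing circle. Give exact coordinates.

(-2.5, 0.5)

Call the three points A, B, C in the order given.
Side lengths²: AB² = 41, AC² = 81, BC² = 50.
Since AC² = 81 < 50 + 41 = 91, the triangle is acute, so the smallest enclosing circle is the circumcircle.
Circumcentre = (-2.5, 0.5), r² = 20.5.
Centre = (-2.5, 0.5).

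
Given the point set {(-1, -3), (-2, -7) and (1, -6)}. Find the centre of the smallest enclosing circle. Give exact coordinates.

Call the three points A, B, C in the order given.
Side lengths²: AB² = 17, AC² = 13, BC² = 10.
Since AB² = 17 < 13 + 10 = 23, the triangle is acute, so the smallest enclosing circle is the circumcircle.
Circumcentre = (-21/22, -113/22), r² = 1105/242.
Centre = (-21/22, -113/22).

(-21/22, -113/22)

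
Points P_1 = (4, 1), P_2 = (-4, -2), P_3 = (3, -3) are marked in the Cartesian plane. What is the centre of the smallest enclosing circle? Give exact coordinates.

(0, -0.5)

Side lengths²: P_1P_2² = 73, P_1P_3² = 17, P_2P_3² = 50.
Since P_1P_2² = 73 ≥ 50 + 17 = 67, the angle opposite P_1P_2 is not acute, so the smallest enclosing circle has P_1P_2 as diameter.
Centre = midpoint of P_1P_2 = (0, -0.5), r² = 73/4 = 18.25.
Centre = (0, -0.5).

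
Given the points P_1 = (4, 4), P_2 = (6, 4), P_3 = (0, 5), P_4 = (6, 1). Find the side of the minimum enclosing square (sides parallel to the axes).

The bounding box has width 6 and height 4.
An axis-aligned square enclosing the set must have side ≥ max(width, height).
So the minimum side is max(6, 4) = 6.

6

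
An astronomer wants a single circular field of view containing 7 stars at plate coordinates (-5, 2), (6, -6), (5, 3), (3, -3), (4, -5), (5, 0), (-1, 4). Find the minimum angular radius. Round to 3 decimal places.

6.801

The minimum enclosing circle of a finite set is fixed by two of the points (as a diameter) or three (as a circumcircle).
The farthest pair is (-5, 2)–(6, -6) with squared distance 185. The circle on this segment as diameter has centre (0.5, -2) and r² = 185/4 = 46.25.
Check (5, 3): distance² to centre = 45.25 ≤ 46.25, so it lies inside.
All remaining points lie in this disk, and no smaller disk contains both endpoints, so this is the minimum enclosing circle.
r = √(46.25) ≈ 6.801.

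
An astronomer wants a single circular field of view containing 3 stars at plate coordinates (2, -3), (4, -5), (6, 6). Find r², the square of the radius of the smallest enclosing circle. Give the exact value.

Call the three points A, B, C in the order given.
Side lengths²: AB² = 8, AC² = 97, BC² = 125.
Since BC² = 125 ≥ 97 + 8 = 105, the angle opposite BC is not acute, so the smallest enclosing circle has BC as diameter.
Centre = midpoint of BC = (5, 0.5), r² = 125/4 = 31.25.

31.25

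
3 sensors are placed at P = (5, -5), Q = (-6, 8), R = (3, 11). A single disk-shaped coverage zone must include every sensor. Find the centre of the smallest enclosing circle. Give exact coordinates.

(0.8, 2.6)

Side lengths²: PQ² = 290, PR² = 260, QR² = 90.
Since PQ² = 290 < 260 + 90 = 350, the triangle is acute, so the smallest enclosing circle is the circumcircle.
Circumcentre = (0.8, 2.6), r² = 75.4.
Centre = (0.8, 2.6).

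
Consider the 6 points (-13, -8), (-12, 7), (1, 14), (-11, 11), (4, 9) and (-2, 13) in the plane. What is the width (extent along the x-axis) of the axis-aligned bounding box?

17

max x = 4, min x = -13, so width = 17.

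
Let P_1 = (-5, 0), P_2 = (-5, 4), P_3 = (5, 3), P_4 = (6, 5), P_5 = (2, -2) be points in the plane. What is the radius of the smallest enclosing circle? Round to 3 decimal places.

The minimum enclosing circle of a finite set is fixed by two of the points (as a diameter) or three (as a circumcircle).
The farthest pair is P_1–P_4 with squared distance 146. The circle on this segment as diameter has centre (0.5, 2.5) and r² = 146/4 = 36.5.
Check P_2: distance² to centre = 32.5 ≤ 36.5, so it lies inside.
All remaining points lie in this disk, and no smaller disk contains both endpoints, so this is the minimum enclosing circle.
r = √(36.5) ≈ 6.042.

6.042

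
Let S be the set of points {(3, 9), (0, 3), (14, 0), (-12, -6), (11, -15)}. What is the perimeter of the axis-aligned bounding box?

Width = max x − min x = 14 − (-12) = 26.
Height = max y − min y = 9 − (-15) = 24.
Perimeter = 2(26 + 24) = 100.

100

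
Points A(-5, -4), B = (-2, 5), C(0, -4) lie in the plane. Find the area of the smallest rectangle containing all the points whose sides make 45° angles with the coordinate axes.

66

In coordinates u = x + y, v = x − y the rectangle is axis-aligned; the map (x,y)→(u,v) scales areas by 2.
u-values: -9, 3, -4; range = 3 − (-9) = 12.
v-values: -1, -7, 4; range = 4 − (-7) = 11.
Area = (12 × 11) / 2 = 66.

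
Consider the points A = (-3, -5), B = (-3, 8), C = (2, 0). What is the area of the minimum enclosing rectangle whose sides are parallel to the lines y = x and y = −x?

In coordinates u = x + y, v = x − y the rectangle is axis-aligned; the map (x,y)→(u,v) scales areas by 2.
u-values: -8, 5, 2; range = 5 − (-8) = 13.
v-values: 2, -11, 2; range = 2 − (-11) = 13.
Area = (13 × 13) / 2 = 84.5.

84.5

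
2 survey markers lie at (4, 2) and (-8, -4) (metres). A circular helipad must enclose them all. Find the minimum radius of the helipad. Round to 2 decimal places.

The smallest circle enclosing two points has them as diameter endpoints.
Centre = midpoint = (-2, -1); r² = |(4, 2)−(-8, -4)|²/4 = 180/4 = 45.
r = √45 ≈ 6.71.

6.71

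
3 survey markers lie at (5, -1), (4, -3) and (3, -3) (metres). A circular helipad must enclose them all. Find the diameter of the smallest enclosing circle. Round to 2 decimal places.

2.83

Call the three points A, B, C in the order given.
Side lengths²: AB² = 5, AC² = 8, BC² = 1.
Since AC² = 8 ≥ 5 + 1 = 6, the angle opposite AC is not acute, so the smallest enclosing circle has AC as diameter.
Centre = midpoint of AC = (4, -2), r² = 8/4 = 2.
Diameter = 2r = 2√2 ≈ 2.83.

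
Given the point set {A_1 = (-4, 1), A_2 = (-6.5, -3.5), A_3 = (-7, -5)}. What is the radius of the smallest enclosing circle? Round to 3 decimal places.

Side lengths²: A_1A_2² = 26.5, A_1A_3² = 45, A_2A_3² = 2.5.
Since A_1A_3² = 45 ≥ 26.5 + 2.5 = 29, the angle opposite A_1A_3 is not acute, so the smallest enclosing circle has A_1A_3 as diameter.
Centre = midpoint of A_1A_3 = (-5.5, -2), r² = 45/4 = 11.25.
r = √(11.25) ≈ 3.354.

3.354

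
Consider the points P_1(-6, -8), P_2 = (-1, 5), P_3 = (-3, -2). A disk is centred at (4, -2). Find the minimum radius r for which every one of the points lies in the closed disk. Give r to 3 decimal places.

The required radius is the distance from (4, -2) to the farthest point.
Squared distances: 136, 74, 49.
Maximum is 136, attained at P_1.
r = √136 ≈ 11.662.

11.662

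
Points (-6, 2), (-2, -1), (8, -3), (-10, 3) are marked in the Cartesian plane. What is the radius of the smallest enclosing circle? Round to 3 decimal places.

A smallest enclosing disk is always determined by at most three of the input points on its boundary.
The farthest pair is (8, -3)–(-10, 3) with squared distance 360. The circle on this segment as diameter has centre (-1, 0) and r² = 360/4 = 90.
Check (-6, 2): distance² to centre = 29 ≤ 90, so it lies inside.
All remaining points lie in this disk, and no smaller disk contains both endpoints, so this is the minimum enclosing circle.
r = √90 ≈ 9.487.

9.487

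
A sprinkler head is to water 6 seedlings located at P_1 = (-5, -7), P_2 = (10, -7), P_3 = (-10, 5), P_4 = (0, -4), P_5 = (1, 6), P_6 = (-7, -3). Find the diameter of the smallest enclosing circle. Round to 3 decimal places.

23.324

By Welzl's lemma the MEC is supported by two points (diametrically opposite) or three points (on a circumcircle).
The farthest pair is P_2–P_3 with squared distance 544. The circle on this segment as diameter has centre (0, -1) and r² = 544/4 = 136.
Check P_1: distance² to centre = 61 ≤ 136, so it lies inside.
All remaining points lie in this disk, and no smaller disk contains both endpoints, so this is the minimum enclosing circle.
Diameter = 2r = 2√136 ≈ 23.324.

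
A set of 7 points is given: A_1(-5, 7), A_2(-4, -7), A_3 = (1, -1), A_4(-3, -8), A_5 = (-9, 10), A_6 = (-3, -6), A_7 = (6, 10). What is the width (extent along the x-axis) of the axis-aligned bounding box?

15

max x = 6, min x = -9, so width = 15.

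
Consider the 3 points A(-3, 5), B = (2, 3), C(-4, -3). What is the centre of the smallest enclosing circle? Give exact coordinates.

Side lengths²: AB² = 29, AC² = 65, BC² = 72.
Since BC² = 72 < 65 + 29 = 94, the triangle is acute, so the smallest enclosing circle is the circumcircle.
Circumcentre = (-25/14, 11/14), r² = 1885/98.
Centre = (-25/14, 11/14).

(-25/14, 11/14)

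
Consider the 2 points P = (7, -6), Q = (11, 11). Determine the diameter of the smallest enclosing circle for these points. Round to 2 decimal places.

17.46

The smallest circle enclosing two points has them as diameter endpoints.
Centre = midpoint = (9, 2.5); r² = |PQ|²/4 = 305/4 = 76.25.
Diameter = 2r = 2√(76.25) ≈ 17.46.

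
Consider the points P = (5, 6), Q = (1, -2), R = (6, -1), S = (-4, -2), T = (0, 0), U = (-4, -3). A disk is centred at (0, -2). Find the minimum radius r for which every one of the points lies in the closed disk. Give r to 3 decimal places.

9.434

The required radius is the distance from (0, -2) to the farthest point.
Squared distances: 89, 1, 37, 16, 4, 17.
Maximum is 89, attained at P.
r = √89 ≈ 9.434.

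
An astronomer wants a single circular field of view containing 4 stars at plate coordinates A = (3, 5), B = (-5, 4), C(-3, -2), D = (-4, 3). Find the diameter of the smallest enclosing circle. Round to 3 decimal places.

9.402

A smallest enclosing disk is always determined by at most three of the input points on its boundary.
The minimum enclosing circle is determined by three boundary points: A, B, C.
Their circumcentre is (-0.7, 2.1) with r² = 22.1.
The farthest remaining point D is at distance² 11.7 ≤ 22.1.
Diameter = 2r = 2√(22.1) ≈ 9.402.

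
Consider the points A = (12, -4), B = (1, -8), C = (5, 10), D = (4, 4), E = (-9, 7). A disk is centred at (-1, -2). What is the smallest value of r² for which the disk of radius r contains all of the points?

The required radius is the distance from (-1, -2) to the farthest point.
Squared distances: 173, 40, 180, 61, 145.
Maximum is 180, attained at C.

180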